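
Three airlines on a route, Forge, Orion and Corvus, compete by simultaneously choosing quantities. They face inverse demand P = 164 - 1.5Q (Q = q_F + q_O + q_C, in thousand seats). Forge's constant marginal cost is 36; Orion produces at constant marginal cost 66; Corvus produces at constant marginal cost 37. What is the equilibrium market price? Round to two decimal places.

75.75

Forge's profit: π_F = (164 - 1.5Q)q_F - (36q_F). Setting ∂π_F/∂q_F = 0: 128 - 3q_F - (3/2)(q_O + q_C) = 0.
Orion's first-order condition: 98 - 3q_O - (3/2)(q_F + q_C) = 0.
Corvus's first-order condition: 127 - 3q_C - (3/2)(q_F + q_O) = 0.
Adding the 3 conditions: 353 − 3Q − 3Q = 0, i.e. Q = 353/6.
Back-substituting: q_F = (128 − 353/4)/(3/2) = 53/2, q_O = (98 − 353/4)/(3/2) = 13/2, q_C = (127 − 353/4)/(3/2) = 155/6.
Total output Q = 353/6, so price P = 164 - (3/2)·(353/6) = 303/4.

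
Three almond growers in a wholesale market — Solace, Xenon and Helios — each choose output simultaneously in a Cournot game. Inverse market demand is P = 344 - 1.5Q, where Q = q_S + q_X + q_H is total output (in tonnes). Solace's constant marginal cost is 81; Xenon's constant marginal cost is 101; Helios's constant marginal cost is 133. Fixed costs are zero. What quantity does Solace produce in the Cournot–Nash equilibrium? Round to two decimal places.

Solace's profit: π_S = (344 - 1.5Q)q_S - (81q_S). Setting ∂π_S/∂q_S = 0: 263 - 3q_S - (3/2)(q_X + q_H) = 0.
Xenon's profit: π_X = (344 - 1.5Q)q_X - (101q_X). Setting ∂π_X/∂q_X = 0: 243 - 3q_X - (3/2)(q_S + q_H) = 0.
Helios's first-order condition: 211 - 3q_H - (3/2)(q_S + q_X) = 0.
Summing all 3 equations gives 717 − 6Q = 0, hence Q = 239/2.
Back-substituting: q_S = (263 − 717/4)/(3/2) = 335/6, q_X = (243 − 717/4)/(3/2) = 85/2, q_H = (211 − 717/4)/(3/2) = 127/6.

55.83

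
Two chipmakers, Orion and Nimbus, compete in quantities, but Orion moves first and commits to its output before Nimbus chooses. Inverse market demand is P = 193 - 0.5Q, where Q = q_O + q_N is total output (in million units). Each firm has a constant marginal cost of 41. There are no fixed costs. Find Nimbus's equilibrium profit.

2888

The follower Nimbus best-responds to any q_O: π_N = (193 - 0.5Q)q_N - 41q_N.
Setting the follower's marginal profit to zero, 152 - (1/2)q_O - q_N = 0, i.e. q_N = (152 - (1/2)q_O).
The leader anticipates this reaction. Substituting into P = 193 - 0.5Q gives P = 117 - (1/4)q_O, so π_O = (117 - (1/4)q_O)q_O - 41q_O.
Maximising: ∂π_O/∂q_O = 76 - (1/2)q_O = 0, giving q_O = 152.
Then q_N = (152 - (1/2)·152) = 76.
Price P = 193 - (1/2)·228 = 79.
Nimbus's profit: (79 - 41)·76 = 2888.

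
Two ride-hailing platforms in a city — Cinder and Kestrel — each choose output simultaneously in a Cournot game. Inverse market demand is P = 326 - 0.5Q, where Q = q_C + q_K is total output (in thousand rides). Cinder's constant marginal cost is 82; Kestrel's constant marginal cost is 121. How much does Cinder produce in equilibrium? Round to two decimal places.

188.67

Cinder's profit: π_C = (326 - 0.5Q)q_C - (82q_C). Setting ∂π_C/∂q_C = 0: 244 - q_C - (1/2)(q_K) = 0.
Kestrel's first-order condition: 205 - q_K - (1/2)(q_C) = 0.
Best responses: q_C = (244 - (1/2)q_K), q_K = (205 - (1/2)q_C).
Solving the pair: q_C = 566/3, q_K = 332/3.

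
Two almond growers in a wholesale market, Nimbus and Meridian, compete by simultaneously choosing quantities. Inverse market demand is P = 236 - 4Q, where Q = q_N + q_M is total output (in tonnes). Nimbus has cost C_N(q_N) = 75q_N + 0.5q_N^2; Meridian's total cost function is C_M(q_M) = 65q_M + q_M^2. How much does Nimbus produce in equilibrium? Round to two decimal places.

12.51

Nimbus's profit: π_N = (236 - 4Q)q_N - (75q_N + (1/2)q_N²). Setting ∂π_N/∂q_N = 0: 161 - 9q_N - 4(q_M) = 0.
Meridian's first-order condition: 171 - 10q_M - 4(q_N) = 0.
Rearranging gives the reaction functions q_N = (161 - 4q_M)/9 and q_M = (171 - 4q_N)/10.
Solving the pair: q_N = 463/37, q_M = 895/74.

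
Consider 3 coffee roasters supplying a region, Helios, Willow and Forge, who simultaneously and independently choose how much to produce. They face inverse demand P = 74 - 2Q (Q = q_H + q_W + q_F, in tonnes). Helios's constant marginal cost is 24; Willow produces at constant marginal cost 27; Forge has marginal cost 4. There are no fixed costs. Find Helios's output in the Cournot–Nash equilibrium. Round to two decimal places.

4.13

Helios's profit: π_H = (74 - 2Q)q_H - (24q_H). Setting ∂π_H/∂q_H = 0: 50 - 4q_H - 2(q_W + q_F) = 0.
Willow's profit: π_W = (74 - 2Q)q_W - (27q_W). Setting ∂π_W/∂q_W = 0: 47 - 4q_W - 2(q_H + q_F) = 0.
Forge's first-order condition: 70 - 4q_F - 2(q_H + q_W) = 0.
Summing all 3 equations gives 167 − 8Q = 0, hence Q = 167/8.
Back-substituting: q_H = (50 − 167/4)/2 = 33/8, q_W = (47 − 167/4)/2 = 21/8, q_F = (70 − 167/4)/2 = 113/8.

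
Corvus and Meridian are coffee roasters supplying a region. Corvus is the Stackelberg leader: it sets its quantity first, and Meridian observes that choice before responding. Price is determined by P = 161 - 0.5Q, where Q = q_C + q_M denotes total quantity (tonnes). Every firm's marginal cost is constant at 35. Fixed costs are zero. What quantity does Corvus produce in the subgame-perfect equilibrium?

Solve by backward induction. Given q_C, the follower Meridian maximises π_M = (161 - (1/2)q_C - (1/2)q_M)q_M - 35q_M.
∂π_M/∂q_M = 126 - (1/2)q_C - q_M = 0 gives the reaction function q_M = (126 - (1/2)q_C).
The leader anticipates this reaction. Substituting into P = 161 - 0.5Q gives P = 98 - (1/4)q_C, so π_C = (98 - (1/4)q_C)q_C - 35q_C.
Maximising: ∂π_C/∂q_C = 63 - (1/2)q_C = 0, giving q_C = 126.
Then q_M = (126 - (1/2)·126) = 63.

126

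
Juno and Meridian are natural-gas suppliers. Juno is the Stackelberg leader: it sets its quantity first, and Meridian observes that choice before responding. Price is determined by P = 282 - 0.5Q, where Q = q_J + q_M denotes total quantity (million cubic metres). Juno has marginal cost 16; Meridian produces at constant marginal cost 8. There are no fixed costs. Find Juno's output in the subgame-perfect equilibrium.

The follower Meridian best-responds to any q_J: π_M = (282 - 0.5Q)q_M - 8q_M.
Follower FOC: 274 - (1/2)q_J - q_M = 0, so q_M(q_J) = (274 - (1/2)q_J).
Juno substitutes q_M(q_J) into its own profit: π_J = q_J(282 - (1/2)q_J - (274 - (1/2)q_J)/2) - 16q_J = (145 - (1/4)q_J)q_J - 16q_J.
The leader's first-order condition 129 - (1/2)q_J = 0 yields q_J = 258.
Then q_M = (274 - (1/2)·258) = 145.

258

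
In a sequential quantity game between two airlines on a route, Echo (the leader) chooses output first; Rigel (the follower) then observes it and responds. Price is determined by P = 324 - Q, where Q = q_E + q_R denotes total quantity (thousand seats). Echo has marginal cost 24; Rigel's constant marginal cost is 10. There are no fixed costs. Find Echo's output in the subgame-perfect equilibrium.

143

The follower Rigel best-responds to any q_E: π_R = (324 - Q)q_R - 10q_R.
Follower FOC: 314 - q_E - 2q_R = 0, so q_R(q_E) = (314 - q_E)/2.
Echo substitutes q_R(q_E) into its own profit: π_E = q_E(324 - q_E - (314 - q_E)/2) - 24q_E = (167 - (1/2)q_E)q_E - 24q_E.
Maximising: ∂π_E/∂q_E = 143 - q_E = 0, giving q_E = 143.
Then q_R = (314 - 143)/2 = 171/2.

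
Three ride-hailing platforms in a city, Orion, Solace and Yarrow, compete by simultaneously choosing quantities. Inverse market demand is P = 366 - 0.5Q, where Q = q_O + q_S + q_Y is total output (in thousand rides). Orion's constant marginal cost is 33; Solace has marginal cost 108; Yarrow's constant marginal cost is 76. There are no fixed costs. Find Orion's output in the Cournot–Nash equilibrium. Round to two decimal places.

225.50

Orion's profit: π_O = (366 - 0.5Q)q_O - (33q_O). Setting ∂π_O/∂q_O = 0: 333 - q_O - (1/2)(q_S + q_Y) = 0.
Solace's first-order condition: 258 - q_S - (1/2)(q_O + q_Y) = 0.
Yarrow's first-order condition: 290 - q_Y - (1/2)(q_O + q_S) = 0.
Adding the 3 first-order conditions: 881 − 2Q = 0, so Q = 881/2.
Back-substituting: q_O = (333 − 881/4)/(1/2) = 451/2, q_S = (258 − 881/4)/(1/2) = 151/2, q_Y = (290 − 881/4)/(1/2) = 279/2.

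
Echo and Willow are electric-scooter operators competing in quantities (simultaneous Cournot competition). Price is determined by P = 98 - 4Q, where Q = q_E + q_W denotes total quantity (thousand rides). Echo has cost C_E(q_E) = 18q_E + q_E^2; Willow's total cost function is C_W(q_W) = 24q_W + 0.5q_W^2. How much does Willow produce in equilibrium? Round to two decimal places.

5.68

Echo's profit: π_E = (98 - 4Q)q_E - (18q_E + q_E²). Setting ∂π_E/∂q_E = 0: 80 - 10q_E - 4(q_W) = 0.
Willow's profit: π_W = (98 - 4Q)q_W - (24q_W + (1/2)q_W²). Setting ∂π_W/∂q_W = 0: 74 - 9q_W - 4(q_E) = 0.
Best responses: q_E = (80 - 4q_W)/10, q_W = (74 - 4q_E)/9.
Solving the pair: q_E = 212/37, q_W = 210/37.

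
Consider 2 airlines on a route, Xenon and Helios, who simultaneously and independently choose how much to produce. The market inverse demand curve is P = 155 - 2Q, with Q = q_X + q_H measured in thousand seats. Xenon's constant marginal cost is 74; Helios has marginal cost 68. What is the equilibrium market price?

99

Xenon's profit: π_X = (155 - 2Q)q_X - (74q_X). Setting ∂π_X/∂q_X = 0: 81 - 4q_X - 2(q_H) = 0.
Helios's first-order condition: 87 - 4q_H - 2(q_X) = 0.
Best responses: q_X = (81 - 2q_H)/4, q_H = (87 - 2q_X)/4.
Substituting one into the other gives q_X = 25/2 and q_H = 31/2.
Total output Q = 28, so price P = 155 - 2·28 = 99.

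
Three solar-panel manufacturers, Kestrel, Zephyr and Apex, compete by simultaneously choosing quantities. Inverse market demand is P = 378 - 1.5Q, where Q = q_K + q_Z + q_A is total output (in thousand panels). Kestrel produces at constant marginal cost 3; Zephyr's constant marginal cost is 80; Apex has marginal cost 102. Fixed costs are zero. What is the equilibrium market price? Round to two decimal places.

Kestrel's profit: π_K = (378 - 1.5Q)q_K - (3q_K). Setting ∂π_K/∂q_K = 0: 375 - 3q_K - (3/2)(q_Z + q_A) = 0.
Zephyr's first-order condition: 298 - 3q_Z - (3/2)(q_K + q_A) = 0.
Apex's profit: π_A = (378 - 1.5Q)q_A - (102q_A). Setting ∂π_A/∂q_A = 0: 276 - 3q_A - (3/2)(q_K + q_Z) = 0.
Adding the 3 first-order conditions: 949 − 6Q = 0, so Q = 949/6.
Back-substituting: q_K = (375 − 949/4)/(3/2) = 551/6, q_Z = (298 − 949/4)/(3/2) = 81/2, q_A = (276 − 949/4)/(3/2) = 155/6.
Total output Q = 949/6, so price P = 378 - (3/2)·(949/6) = 563/4.

140.75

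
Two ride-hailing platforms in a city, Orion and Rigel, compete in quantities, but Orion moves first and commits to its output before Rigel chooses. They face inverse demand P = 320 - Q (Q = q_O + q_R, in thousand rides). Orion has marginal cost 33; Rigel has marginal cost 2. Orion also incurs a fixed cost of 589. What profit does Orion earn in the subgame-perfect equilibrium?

The follower Rigel best-responds to any q_O: π_R = (320 - Q)q_R - 2q_R.
Setting the follower's marginal profit to zero, 318 - q_O - 2q_R = 0, i.e. q_R = (318 - q_O)/2.
The leader anticipates this reaction. Substituting into P = 320 - Q gives P = 161 - (1/2)q_O, so π_O = (161 - (1/2)q_O)q_O - 33q_O.
Leader FOC: 128 - q_O = 0, so q_O = 128.
Then q_R = (318 - 128)/2 = 95.
Price P = 320 - 223 = 97.
Orion's profit: (97 - 33)·128 - 589 = 7603.

7603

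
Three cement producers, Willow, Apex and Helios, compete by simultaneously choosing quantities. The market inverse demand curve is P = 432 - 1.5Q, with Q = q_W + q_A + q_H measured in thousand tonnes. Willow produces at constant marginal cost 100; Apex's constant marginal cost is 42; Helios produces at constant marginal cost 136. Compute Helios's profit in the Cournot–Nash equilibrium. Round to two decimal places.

Willow's profit: π_W = (432 - 1.5Q)q_W - (100q_W). Setting ∂π_W/∂q_W = 0: 332 - 3q_W - (3/2)(q_A + q_H) = 0.
Apex's first-order condition: 390 - 3q_A - (3/2)(q_W + q_H) = 0.
Helios's profit: π_H = (432 - 1.5Q)q_H - (136q_H). Setting ∂π_H/∂q_H = 0: 296 - 3q_H - (3/2)(q_W + q_A) = 0.
Adding the 3 first-order conditions: 1018 − 6Q = 0, so Q = 509/3.
Back-substituting: q_W = (332 − 509/2)/(3/2) = 155/3, q_A = (390 − 509/2)/(3/2) = 271/3, q_H = (296 − 509/2)/(3/2) = 83/3.
Price P = 432 - (3/2)·(509/3) = 355/2.
Helios's profit: (355/2 - 136)·(83/3) = 1148.1667.

1148.17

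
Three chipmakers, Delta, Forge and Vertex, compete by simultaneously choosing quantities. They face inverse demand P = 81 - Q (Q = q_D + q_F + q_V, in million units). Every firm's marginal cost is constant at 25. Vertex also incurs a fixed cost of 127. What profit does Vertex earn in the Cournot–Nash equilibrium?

69

A representative firm's profit is π_i = q_i(81 - Q) - 25q_i.
Setting ∂π_i/∂q_i = 0 with rivals' quantities fixed: 56 - 2q_i - Σ_{j≠i} q_j = 0.
With identical firms every q_j equals q_i, so Σ_{j≠i} q_j = 2q_i and 56 = 4q_i, giving q_i = 14.
Price P = 81 - 42 = 39.
Vertex's profit: (39 - 25)·14 - 127 = 69.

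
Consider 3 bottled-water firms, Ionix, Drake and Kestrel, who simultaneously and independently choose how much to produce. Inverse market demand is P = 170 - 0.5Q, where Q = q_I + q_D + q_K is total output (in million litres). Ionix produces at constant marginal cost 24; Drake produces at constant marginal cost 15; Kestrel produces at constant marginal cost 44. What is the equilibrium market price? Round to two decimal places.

63.25

Ionix's profit: π_I = (170 - 0.5Q)q_I - (24q_I). Setting ∂π_I/∂q_I = 0: 146 - q_I - (1/2)(q_D + q_K) = 0.
Drake's first-order condition: 155 - q_D - (1/2)(q_I + q_K) = 0.
Kestrel's first-order condition: 126 - q_K - (1/2)(q_I + q_D) = 0.
Adding the 3 conditions: 427 − Q − Q = 0, i.e. Q = 427/2.
Back-substituting: q_I = (146 − 427/4)/(1/2) = 157/2, q_D = (155 − 427/4)/(1/2) = 193/2, q_K = (126 − 427/4)/(1/2) = 77/2.
Total output Q = 427/2, so price P = 170 - (1/2)·(427/2) = 253/4.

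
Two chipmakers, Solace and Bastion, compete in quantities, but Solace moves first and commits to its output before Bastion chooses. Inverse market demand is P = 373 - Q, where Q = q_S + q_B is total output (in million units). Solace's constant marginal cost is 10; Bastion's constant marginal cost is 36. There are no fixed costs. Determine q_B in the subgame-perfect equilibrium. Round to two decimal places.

71.25

Solve by backward induction. Given q_S, the follower Bastion maximises π_B = (373 - q_S - q_B)q_B - 36q_B.
Follower FOC: 337 - q_S - 2q_B = 0, so q_B(q_S) = (337 - q_S)/2.
The leader anticipates this reaction. Substituting into P = 373 - Q gives P = 409/2 - (1/2)q_S, so π_S = (409/2 - (1/2)q_S)q_S - 10q_S.
Leader FOC: 389/2 - q_S = 0, so q_S = 389/2.
Then q_B = (337 - 389/2)/2 = 285/4.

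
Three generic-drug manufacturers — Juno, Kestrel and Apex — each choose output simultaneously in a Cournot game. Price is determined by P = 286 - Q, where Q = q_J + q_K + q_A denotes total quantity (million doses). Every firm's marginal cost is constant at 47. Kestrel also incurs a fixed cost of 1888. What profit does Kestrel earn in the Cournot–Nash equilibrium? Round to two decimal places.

A representative firm's profit is π_i = q_i(286 - Q) - 47q_i.
First-order condition (treating rivals' output as given): 239 - 2q_i - Σ_{j≠i} q_j = 0.
By symmetry each firm produces the same amount; substituting Σ_{j≠i} q_j = 2q_i yields q_i = 239/4.
Price P = 286 - 717/4 = 427/4.
Kestrel's profit: (427/4 - 47)·(239/4) - 1888 = 1682.0625.

1682.06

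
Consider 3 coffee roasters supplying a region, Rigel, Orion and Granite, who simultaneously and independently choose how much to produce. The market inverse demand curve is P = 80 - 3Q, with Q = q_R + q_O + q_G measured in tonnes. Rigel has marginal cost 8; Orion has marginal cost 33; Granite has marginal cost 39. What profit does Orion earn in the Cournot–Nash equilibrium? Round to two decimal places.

Rigel's profit: π_R = (80 - 3Q)q_R - (8q_R). Setting ∂π_R/∂q_R = 0: 72 - 6q_R - 3(q_O + q_G) = 0.
Orion's profit: π_O = (80 - 3Q)q_O - (33q_O). Setting ∂π_O/∂q_O = 0: 47 - 6q_O - 3(q_R + q_G) = 0.
Granite's first-order condition: 41 - 6q_G - 3(q_R + q_O) = 0.
Adding the 3 first-order conditions: 160 − 12Q = 0, so Q = 40/3.
Back-substituting: q_R = (72 − 40)/3 = 32/3, q_O = (47 − 40)/3 = 7/3, q_G = (41 − 40)/3 = 1/3.
Price P = 80 - 3·(40/3) = 40.
Orion's profit: (40 - 33)·(7/3) = 49/3.

16.33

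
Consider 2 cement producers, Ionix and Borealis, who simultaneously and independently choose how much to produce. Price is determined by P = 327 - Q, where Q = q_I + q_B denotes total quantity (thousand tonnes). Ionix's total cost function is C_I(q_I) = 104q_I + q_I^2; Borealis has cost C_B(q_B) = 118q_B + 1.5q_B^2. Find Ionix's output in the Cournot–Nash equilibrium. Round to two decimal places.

Ionix's profit: π_I = (327 - Q)q_I - (104q_I + q_I²). Setting ∂π_I/∂q_I = 0: 223 - 4q_I - (q_B) = 0.
Borealis's first-order condition: 209 - 5q_B - (q_I) = 0.
Rearranging gives the reaction functions q_I = (223 - q_B)/4 and q_B = (209 - q_I)/5.
Substituting one into the other gives q_I = 906/19 and q_B = 613/19.

47.68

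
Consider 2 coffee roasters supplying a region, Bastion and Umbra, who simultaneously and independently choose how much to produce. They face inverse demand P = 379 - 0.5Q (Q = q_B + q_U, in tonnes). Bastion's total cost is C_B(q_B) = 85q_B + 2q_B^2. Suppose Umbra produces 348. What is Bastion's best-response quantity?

With the rival's output fixed at 348, Bastion's profit is π_B = (379 - (1/2)·348 - (1/2)q_B)q_B - (85q_B + 2q_B²) = (205 - (1/2)q_B)q_B - (85q_B + 2q_B²).
∂π_B/∂q_B = 120 - 5q_B = 0, so q_B = 24.

24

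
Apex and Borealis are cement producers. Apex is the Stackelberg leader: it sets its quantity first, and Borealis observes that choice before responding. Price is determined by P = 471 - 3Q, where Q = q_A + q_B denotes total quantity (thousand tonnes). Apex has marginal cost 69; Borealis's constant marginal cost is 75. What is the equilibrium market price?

171

The follower Borealis best-responds to any q_A: π_B = (471 - 3Q)q_B - 75q_B.
Setting the follower's marginal profit to zero, 396 - 3q_A - 6q_B = 0, i.e. q_B = (396 - 3q_A)/6.
Apex substitutes q_B(q_A) into its own profit: π_A = q_A(471 - 3q_A - (396 - 3q_A)/2) - 69q_A = (273 - (3/2)q_A)q_A - 69q_A.
The leader's first-order condition 204 - 3q_A = 0 yields q_A = 68.
Then q_B = (396 - 3·68)/6 = 32.
Total output Q = 100, so price P = 471 - 3·100 = 171.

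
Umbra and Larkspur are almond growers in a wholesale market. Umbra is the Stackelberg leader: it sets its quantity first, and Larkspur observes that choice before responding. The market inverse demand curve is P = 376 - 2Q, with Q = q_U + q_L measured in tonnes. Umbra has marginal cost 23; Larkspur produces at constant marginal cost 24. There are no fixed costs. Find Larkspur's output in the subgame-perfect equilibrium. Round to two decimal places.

The follower Larkspur best-responds to any q_U: π_L = (376 - 2Q)q_L - 24q_L.
Follower FOC: 352 - 2q_U - 4q_L = 0, so q_L(q_U) = (352 - 2q_U)/4.
The leader anticipates this reaction. Substituting into P = 376 - 2Q gives P = 200 - q_U, so π_U = (200 - q_U)q_U - 23q_U.
Maximising: ∂π_U/∂q_U = 177 - 2q_U = 0, giving q_U = 177/2.
Then q_L = (352 - 2·(177/2))/4 = 175/4.

43.75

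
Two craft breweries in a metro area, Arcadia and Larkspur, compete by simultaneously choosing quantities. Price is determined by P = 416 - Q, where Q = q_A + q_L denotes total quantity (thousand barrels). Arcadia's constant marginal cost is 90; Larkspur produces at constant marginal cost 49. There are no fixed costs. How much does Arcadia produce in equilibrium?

Arcadia's profit: π_A = (416 - Q)q_A - (90q_A). Setting ∂π_A/∂q_A = 0: 326 - 2q_A - (q_L) = 0.
Larkspur's first-order condition: 367 - 2q_L - (q_A) = 0.
Rearranging gives the reaction functions q_A = (326 - q_L)/2 and q_L = (367 - q_A)/2.
Substituting one into the other gives q_A = 95 and q_L = 136.

95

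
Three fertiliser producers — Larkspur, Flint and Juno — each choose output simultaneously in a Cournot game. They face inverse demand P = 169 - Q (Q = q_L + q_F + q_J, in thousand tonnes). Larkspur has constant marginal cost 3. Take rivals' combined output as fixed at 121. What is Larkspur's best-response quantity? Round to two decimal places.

With rivals' combined output fixed at 121, Larkspur's profit is π_L = (169 - 121 - q_L)q_L - (3q_L) = (48 - q_L)q_L - (3q_L).
∂π_L/∂q_L = 45 - 2q_L = 0, so q_L = 45/2.

22.50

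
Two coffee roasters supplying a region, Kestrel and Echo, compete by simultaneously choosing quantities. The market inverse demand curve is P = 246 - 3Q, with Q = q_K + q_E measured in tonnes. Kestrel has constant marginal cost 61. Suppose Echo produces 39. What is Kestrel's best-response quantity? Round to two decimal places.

With the rival's output fixed at 39, Kestrel's profit is π_K = (246 - 3·39 - 3q_K)q_K - (61q_K) = (129 - 3q_K)q_K - (61q_K).
∂π_K/∂q_K = 68 - 6q_K = 0, so q_K = 34/3.

11.33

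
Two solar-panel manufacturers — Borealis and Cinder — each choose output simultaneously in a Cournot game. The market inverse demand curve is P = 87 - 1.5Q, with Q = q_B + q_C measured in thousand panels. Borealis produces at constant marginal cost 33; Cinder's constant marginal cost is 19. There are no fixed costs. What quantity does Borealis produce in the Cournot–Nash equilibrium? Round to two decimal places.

8.89

Borealis's profit: π_B = (87 - 1.5Q)q_B - (33q_B). Setting ∂π_B/∂q_B = 0: 54 - 3q_B - (3/2)(q_C) = 0.
Cinder's profit: π_C = (87 - 1.5Q)q_C - (19q_C). Setting ∂π_C/∂q_C = 0: 68 - 3q_C - (3/2)(q_B) = 0.
Rearranging gives the reaction functions q_B = (54 - (3/2)q_C)/3 and q_C = (68 - (3/2)q_B)/3.
Solving the pair: q_B = 80/9, q_C = 164/9.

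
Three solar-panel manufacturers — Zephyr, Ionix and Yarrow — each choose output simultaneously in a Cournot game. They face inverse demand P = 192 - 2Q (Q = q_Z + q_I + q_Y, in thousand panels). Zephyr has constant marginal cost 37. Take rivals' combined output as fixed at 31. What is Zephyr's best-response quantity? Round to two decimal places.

With rivals' combined output fixed at 31, Zephyr's profit is π_Z = (192 - 2·31 - 2q_Z)q_Z - (37q_Z) = (130 - 2q_Z)q_Z - (37q_Z).
∂π_Z/∂q_Z = 93 - 4q_Z = 0, so q_Z = 93/4.

23.25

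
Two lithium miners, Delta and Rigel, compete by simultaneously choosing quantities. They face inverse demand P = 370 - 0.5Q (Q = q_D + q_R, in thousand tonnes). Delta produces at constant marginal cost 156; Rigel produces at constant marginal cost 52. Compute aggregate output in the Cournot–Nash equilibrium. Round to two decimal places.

Delta's profit: π_D = (370 - 0.5Q)q_D - (156q_D). Setting ∂π_D/∂q_D = 0: 214 - q_D - (1/2)(q_R) = 0.
Rigel's profit: π_R = (370 - 0.5Q)q_R - (52q_R). Setting ∂π_R/∂q_R = 0: 318 - q_R - (1/2)(q_D) = 0.
So q_D = (214 - (1/2)q_R) and q_R = (318 - (1/2)q_D).
Substituting one into the other gives q_D = 220/3 and q_R = 844/3.
Total output Q = 220/3 + 844/3 = 1064/3.

354.67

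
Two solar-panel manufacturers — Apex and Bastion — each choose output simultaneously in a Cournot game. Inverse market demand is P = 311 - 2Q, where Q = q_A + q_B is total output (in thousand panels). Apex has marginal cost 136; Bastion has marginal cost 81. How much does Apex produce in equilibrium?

20

Apex's profit: π_A = (311 - 2Q)q_A - (136q_A). Setting ∂π_A/∂q_A = 0: 175 - 4q_A - 2(q_B) = 0.
Bastion's profit: π_B = (311 - 2Q)q_B - (81q_B). Setting ∂π_B/∂q_B = 0: 230 - 4q_B - 2(q_A) = 0.
So q_A = (175 - 2q_B)/4 and q_B = (230 - 2q_A)/4.
Solving the pair: q_A = 20, q_B = 95/2.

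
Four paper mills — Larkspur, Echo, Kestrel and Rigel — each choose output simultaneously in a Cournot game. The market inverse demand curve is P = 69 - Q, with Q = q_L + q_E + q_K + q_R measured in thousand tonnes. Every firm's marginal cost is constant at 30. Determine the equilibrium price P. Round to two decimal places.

Each firm earns π_i = (69 - Q)q_i - 30q_i.
Setting ∂π_i/∂q_i = 0 with rivals' quantities fixed: 39 - 2q_i - Σ_{j≠i} q_j = 0.
With identical firms every q_j equals q_i, so Σ_{j≠i} q_j = 3q_i and 39 = 5q_i, giving q_i = 39/5.
Total output Q = 156/5, so price P = 69 - 156/5 = 189/5.

37.80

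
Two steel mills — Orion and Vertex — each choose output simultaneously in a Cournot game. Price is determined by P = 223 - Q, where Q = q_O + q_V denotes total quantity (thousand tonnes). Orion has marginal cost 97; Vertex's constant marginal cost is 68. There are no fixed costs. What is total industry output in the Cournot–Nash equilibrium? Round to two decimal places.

93.67

Orion's profit: π_O = (223 - Q)q_O - (97q_O). Setting ∂π_O/∂q_O = 0: 126 - 2q_O - (q_V) = 0.
Vertex's profit: π_V = (223 - Q)q_V - (68q_V). Setting ∂π_V/∂q_V = 0: 155 - 2q_V - (q_O) = 0.
So q_O = (126 - q_V)/2 and q_V = (155 - q_O)/2.
Solving the pair: q_O = 97/3, q_V = 184/3.
Total output Q = 97/3 + 184/3 = 281/3.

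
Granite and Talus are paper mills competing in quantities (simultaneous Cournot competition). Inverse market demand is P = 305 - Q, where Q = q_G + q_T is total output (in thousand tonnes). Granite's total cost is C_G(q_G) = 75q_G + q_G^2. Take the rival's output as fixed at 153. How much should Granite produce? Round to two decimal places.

With the rival's output fixed at 153, Granite's profit is π_G = (305 - 153 - q_G)q_G - (75q_G + q_G²) = (152 - q_G)q_G - (75q_G + q_G²).
∂π_G/∂q_G = 77 - 4q_G = 0, so q_G = 77/4.

19.25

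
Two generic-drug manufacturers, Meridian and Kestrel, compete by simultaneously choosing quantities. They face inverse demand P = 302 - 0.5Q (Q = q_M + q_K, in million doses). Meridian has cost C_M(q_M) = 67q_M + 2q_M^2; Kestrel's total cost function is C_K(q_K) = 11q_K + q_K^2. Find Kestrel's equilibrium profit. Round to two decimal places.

Meridian's profit: π_M = (302 - 0.5Q)q_M - (67q_M + 2q_M²). Setting ∂π_M/∂q_M = 0: 235 - 5q_M - (1/2)(q_K) = 0.
Kestrel's profit: π_K = (302 - 0.5Q)q_K - (11q_K + q_K²). Setting ∂π_K/∂q_K = 0: 291 - 3q_K - (1/2)(q_M) = 0.
Best responses: q_M = (235 - (1/2)q_K)/5, q_K = (291 - (1/2)q_M)/3.
Substituting one into the other gives q_M = 37.9322 and q_K = 90.6780.
Price P = 302 - (1/2)·128.6102 = 237.6949.
Kestrel's profit: 237.6949·90.6780 - 11·90.6780 - 90.6780² = 12333.7403.

12333.74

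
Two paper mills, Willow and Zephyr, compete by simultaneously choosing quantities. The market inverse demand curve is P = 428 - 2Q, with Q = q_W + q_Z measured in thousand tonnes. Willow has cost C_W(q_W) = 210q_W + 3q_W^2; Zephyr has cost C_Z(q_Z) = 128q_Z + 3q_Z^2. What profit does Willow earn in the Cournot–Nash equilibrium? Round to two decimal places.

Willow's profit: π_W = (428 - 2Q)q_W - (210q_W + 3q_W²). Setting ∂π_W/∂q_W = 0: 218 - 10q_W - 2(q_Z) = 0.
Zephyr's first-order condition: 300 - 10q_Z - 2(q_W) = 0.
Best responses: q_W = (218 - 2q_Z)/10, q_Z = (300 - 2q_W)/10.
Solving the pair: q_W = 395/24, q_Z = 641/24.
Price P = 428 - 2·(259/6) = 1025/3.
Willow's profit: (1025/3)·(395/24) - 210·(395/24) - 3(395/24)² = 1354.3837.

1354.38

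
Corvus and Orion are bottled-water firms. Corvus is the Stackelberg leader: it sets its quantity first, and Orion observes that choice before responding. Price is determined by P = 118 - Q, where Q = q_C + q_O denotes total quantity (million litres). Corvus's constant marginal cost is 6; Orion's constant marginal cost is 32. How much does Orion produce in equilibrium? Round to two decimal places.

Solve by backward induction. Given q_C, the follower Orion maximises π_O = (118 - q_C - q_O)q_O - 32q_O.
Follower FOC: 86 - q_C - 2q_O = 0, so q_O(q_C) = (86 - q_C)/2.
The leader anticipates this reaction. Substituting into P = 118 - Q gives P = 75 - (1/2)q_C, so π_C = (75 - (1/2)q_C)q_C - 6q_C.
The leader's first-order condition 69 - q_C = 0 yields q_C = 69.
Then q_O = (86 - 69)/2 = 17/2.

8.50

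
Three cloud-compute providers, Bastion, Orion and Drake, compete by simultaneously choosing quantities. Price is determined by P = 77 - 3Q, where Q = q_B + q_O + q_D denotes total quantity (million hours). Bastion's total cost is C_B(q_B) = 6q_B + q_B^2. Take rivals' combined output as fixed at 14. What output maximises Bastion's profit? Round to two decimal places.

With rivals' combined output fixed at 14, Bastion's profit is π_B = (77 - 3·14 - 3q_B)q_B - (6q_B + q_B²) = (35 - 3q_B)q_B - (6q_B + q_B²).
∂π_B/∂q_B = 29 - 8q_B = 0, so q_B = 29/8.

3.63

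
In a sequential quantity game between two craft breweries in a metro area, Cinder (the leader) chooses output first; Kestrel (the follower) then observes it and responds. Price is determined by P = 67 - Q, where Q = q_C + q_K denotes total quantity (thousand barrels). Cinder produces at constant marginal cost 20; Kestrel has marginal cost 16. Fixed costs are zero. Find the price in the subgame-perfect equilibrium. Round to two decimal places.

Solve by backward induction. Given q_C, the follower Kestrel maximises π_K = (67 - q_C - q_K)q_K - 16q_K.
Follower FOC: 51 - q_C - 2q_K = 0, so q_K(q_C) = (51 - q_C)/2.
The leader anticipates this reaction. Substituting into P = 67 - Q gives P = 83/2 - (1/2)q_C, so π_C = (83/2 - (1/2)q_C)q_C - 20q_C.
Maximising: ∂π_C/∂q_C = 43/2 - q_C = 0, giving q_C = 43/2.
Then q_K = (51 - 43/2)/2 = 59/4.
Total output Q = 145/4, so price P = 67 - 145/4 = 123/4.

30.75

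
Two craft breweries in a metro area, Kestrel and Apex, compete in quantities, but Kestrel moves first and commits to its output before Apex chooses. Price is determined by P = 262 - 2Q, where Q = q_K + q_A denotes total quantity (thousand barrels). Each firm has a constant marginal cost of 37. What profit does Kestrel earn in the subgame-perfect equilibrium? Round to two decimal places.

3164.06

The follower Apex best-responds to any q_K: π_A = (262 - 2Q)q_A - 37q_A.
∂π_A/∂q_A = 225 - 2q_K - 4q_A = 0 gives the reaction function q_A = (225 - 2q_K)/4.
Kestrel substitutes q_A(q_K) into its own profit: π_K = q_K(262 - 2q_K - (225 - 2q_K)/2) - 37q_K = (299/2 - q_K)q_K - 37q_K.
The leader's first-order condition 225/2 - 2q_K = 0 yields q_K = 225/4.
Then q_A = (225 - 2·(225/4))/4 = 225/8.
Price P = 262 - 2·(675/8) = 373/4.
Kestrel's profit: (373/4 - 37)·(225/4) = 3164.0625.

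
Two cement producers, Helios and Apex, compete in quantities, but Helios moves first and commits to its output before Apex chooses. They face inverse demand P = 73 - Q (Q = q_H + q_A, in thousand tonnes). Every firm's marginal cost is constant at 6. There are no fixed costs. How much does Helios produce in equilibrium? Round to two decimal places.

Solve by backward induction. Given q_H, the follower Apex maximises π_A = (73 - q_H - q_A)q_A - 6q_A.
∂π_A/∂q_A = 67 - q_H - 2q_A = 0 gives the reaction function q_A = (67 - q_H)/2.
Helios substitutes q_A(q_H) into its own profit: π_H = q_H(73 - q_H - (67 - q_H)/2) - 6q_H = (79/2 - (1/2)q_H)q_H - 6q_H.
Leader FOC: 67/2 - q_H = 0, so q_H = 67/2.
Then q_A = (67 - 67/2)/2 = 67/4.

33.50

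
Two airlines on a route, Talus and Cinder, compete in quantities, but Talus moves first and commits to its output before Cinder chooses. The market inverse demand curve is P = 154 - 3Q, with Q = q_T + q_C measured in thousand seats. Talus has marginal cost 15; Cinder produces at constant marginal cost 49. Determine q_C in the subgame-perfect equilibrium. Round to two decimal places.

Solve by backward induction. Given q_T, the follower Cinder maximises π_C = (154 - 3q_T - 3q_C)q_C - 49q_C.
Follower FOC: 105 - 3q_T - 6q_C = 0, so q_C(q_T) = (105 - 3q_T)/6.
Talus substitutes q_C(q_T) into its own profit: π_T = q_T(154 - 3q_T - (105 - 3q_T)/2) - 15q_T = (203/2 - (3/2)q_T)q_T - 15q_T.
Maximising: ∂π_T/∂q_T = 173/2 - 3q_T = 0, giving q_T = 173/6.
Then q_C = (105 - 3·(173/6))/6 = 37/12.

3.08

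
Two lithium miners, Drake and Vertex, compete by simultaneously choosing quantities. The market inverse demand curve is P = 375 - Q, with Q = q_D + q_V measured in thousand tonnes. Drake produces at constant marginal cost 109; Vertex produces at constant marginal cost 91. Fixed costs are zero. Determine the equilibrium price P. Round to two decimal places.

191.67

Drake's profit: π_D = (375 - Q)q_D - (109q_D). Setting ∂π_D/∂q_D = 0: 266 - 2q_D - (q_V) = 0.
Vertex's first-order condition: 284 - 2q_V - (q_D) = 0.
So q_D = (266 - q_V)/2 and q_V = (284 - q_D)/2.
Substituting one into the other gives q_D = 248/3 and q_V = 302/3.
Total output Q = 550/3, so price P = 375 - 550/3 = 575/3.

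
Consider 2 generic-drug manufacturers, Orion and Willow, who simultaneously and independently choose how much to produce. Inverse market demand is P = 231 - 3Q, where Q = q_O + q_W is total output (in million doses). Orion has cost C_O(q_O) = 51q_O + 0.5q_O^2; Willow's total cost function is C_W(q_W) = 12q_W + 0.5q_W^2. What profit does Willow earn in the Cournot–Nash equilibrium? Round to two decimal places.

2156.98

Orion's profit: π_O = (231 - 3Q)q_O - (51q_O + (1/2)q_O²). Setting ∂π_O/∂q_O = 0: 180 - 7q_O - 3(q_W) = 0.
Willow's first-order condition: 219 - 7q_W - 3(q_O) = 0.
Best responses: q_O = (180 - 3q_W)/7, q_W = (219 - 3q_O)/7.
Substituting one into the other gives q_O = 603/40 and q_W = 993/40.
Price P = 231 - 3·(399/10) = 1113/10.
Willow's profit: (1113/10)·(993/40) - 12·(993/40) - (1/2)(993/40)² = 2156.9822.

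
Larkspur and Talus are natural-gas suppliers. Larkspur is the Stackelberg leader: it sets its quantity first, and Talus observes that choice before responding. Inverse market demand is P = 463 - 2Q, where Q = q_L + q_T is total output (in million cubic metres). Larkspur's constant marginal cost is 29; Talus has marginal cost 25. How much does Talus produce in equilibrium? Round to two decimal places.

55.75

Solve by backward induction. Given q_L, the follower Talus maximises π_T = (463 - 2q_L - 2q_T)q_T - 25q_T.
Follower FOC: 438 - 2q_L - 4q_T = 0, so q_T(q_L) = (438 - 2q_L)/4.
The leader anticipates this reaction. Substituting into P = 463 - 2Q gives P = 244 - q_L, so π_L = (244 - q_L)q_L - 29q_L.
Maximising: ∂π_L/∂q_L = 215 - 2q_L = 0, giving q_L = 215/2.
Then q_T = (438 - 2·(215/2))/4 = 223/4.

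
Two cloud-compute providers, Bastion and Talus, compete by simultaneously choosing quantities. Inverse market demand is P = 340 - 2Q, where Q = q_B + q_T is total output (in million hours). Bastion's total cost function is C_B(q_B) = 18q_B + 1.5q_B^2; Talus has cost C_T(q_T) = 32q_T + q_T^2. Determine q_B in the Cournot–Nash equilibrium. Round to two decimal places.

Bastion's profit: π_B = (340 - 2Q)q_B - (18q_B + (3/2)q_B²). Setting ∂π_B/∂q_B = 0: 322 - 7q_B - 2(q_T) = 0.
Talus's profit: π_T = (340 - 2Q)q_T - (32q_T + q_T²). Setting ∂π_T/∂q_T = 0: 308 - 6q_T - 2(q_B) = 0.
Best responses: q_B = (322 - 2q_T)/7, q_T = (308 - 2q_B)/6.
Solving the pair: q_B = 658/19, q_T = 756/19.

34.63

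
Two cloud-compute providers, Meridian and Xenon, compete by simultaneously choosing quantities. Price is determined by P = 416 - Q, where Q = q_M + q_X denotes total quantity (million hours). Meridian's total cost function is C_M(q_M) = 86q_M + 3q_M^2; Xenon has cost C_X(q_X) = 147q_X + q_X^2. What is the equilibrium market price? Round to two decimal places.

Meridian's profit: π_M = (416 - Q)q_M - (86q_M + 3q_M²). Setting ∂π_M/∂q_M = 0: 330 - 8q_M - (q_X) = 0.
Xenon's profit: π_X = (416 - Q)q_X - (147q_X + q_X²). Setting ∂π_X/∂q_X = 0: 269 - 4q_X - (q_M) = 0.
Best responses: q_M = (330 - q_X)/8, q_X = (269 - q_M)/4.
Solving the pair: q_M = 1051/31, q_X = 1822/31.
Total output Q = 92.6774, so price P = 416 - 92.6774 = 323.3226.

323.32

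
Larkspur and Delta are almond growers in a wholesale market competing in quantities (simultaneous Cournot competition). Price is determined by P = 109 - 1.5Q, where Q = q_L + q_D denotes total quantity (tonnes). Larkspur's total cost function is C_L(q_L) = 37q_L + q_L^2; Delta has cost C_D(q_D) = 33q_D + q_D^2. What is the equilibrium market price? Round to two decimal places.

74.85

Larkspur's profit: π_L = (109 - 1.5Q)q_L - (37q_L + q_L²). Setting ∂π_L/∂q_L = 0: 72 - 5q_L - (3/2)(q_D) = 0.
Delta's profit: π_D = (109 - 1.5Q)q_D - (33q_D + q_D²). Setting ∂π_D/∂q_D = 0: 76 - 5q_D - (3/2)(q_L) = 0.
So q_L = (72 - (3/2)q_D)/5 and q_D = (76 - (3/2)q_L)/5.
Substituting one into the other gives q_L = 984/91 and q_D = 1088/91.
Total output Q = 296/13, so price P = 109 - (3/2)·(296/13) = 973/13.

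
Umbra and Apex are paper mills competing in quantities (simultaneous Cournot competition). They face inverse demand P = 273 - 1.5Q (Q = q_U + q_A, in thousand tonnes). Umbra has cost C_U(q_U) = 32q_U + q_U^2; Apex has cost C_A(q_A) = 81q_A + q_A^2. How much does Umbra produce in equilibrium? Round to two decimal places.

Umbra's profit: π_U = (273 - 1.5Q)q_U - (32q_U + q_U²). Setting ∂π_U/∂q_U = 0: 241 - 5q_U - (3/2)(q_A) = 0.
Apex's profit: π_A = (273 - 1.5Q)q_A - (81q_A + q_A²). Setting ∂π_A/∂q_A = 0: 192 - 5q_A - (3/2)(q_U) = 0.
So q_U = (241 - (3/2)q_A)/5 and q_A = (192 - (3/2)q_U)/5.
Substituting one into the other gives q_U = 524/13 and q_A = 342/13.

40.31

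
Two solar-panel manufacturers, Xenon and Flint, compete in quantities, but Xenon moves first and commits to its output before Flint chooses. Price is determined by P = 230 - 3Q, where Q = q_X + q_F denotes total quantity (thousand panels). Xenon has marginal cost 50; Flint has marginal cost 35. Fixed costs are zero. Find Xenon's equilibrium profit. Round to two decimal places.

The follower Flint best-responds to any q_X: π_F = (230 - 3Q)q_F - 35q_F.
Setting the follower's marginal profit to zero, 195 - 3q_X - 6q_F = 0, i.e. q_F = (195 - 3q_X)/6.
Xenon substitutes q_F(q_X) into its own profit: π_X = q_X(230 - 3q_X - (195 - 3q_X)/2) - 50q_X = (265/2 - (3/2)q_X)q_X - 50q_X.
The leader's first-order condition 165/2 - 3q_X = 0 yields q_X = 55/2.
Then q_F = (195 - 3·(55/2))/6 = 75/4.
Price P = 230 - 3·(185/4) = 365/4.
Xenon's profit: (365/4 - 50)·(55/2) = 1134.3750.

1134.38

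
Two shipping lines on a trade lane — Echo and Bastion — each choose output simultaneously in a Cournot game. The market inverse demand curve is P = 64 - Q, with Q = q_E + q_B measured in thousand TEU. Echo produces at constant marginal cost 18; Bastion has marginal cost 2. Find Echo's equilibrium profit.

Echo's profit: π_E = (64 - Q)q_E - (18q_E). Setting ∂π_E/∂q_E = 0: 46 - 2q_E - (q_B) = 0.
Bastion's first-order condition: 62 - 2q_B - (q_E) = 0.
Best responses: q_E = (46 - q_B)/2, q_B = (62 - q_E)/2.
Solving the pair: q_E = 10, q_B = 26.
Price P = 64 - 36 = 28.
Echo's profit: (28 - 18)·10 = 100.

100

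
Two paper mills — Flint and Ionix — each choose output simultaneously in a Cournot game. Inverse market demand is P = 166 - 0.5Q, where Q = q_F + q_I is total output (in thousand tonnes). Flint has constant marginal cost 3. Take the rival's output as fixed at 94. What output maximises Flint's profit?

With the rival's output fixed at 94, Flint's profit is π_F = (166 - (1/2)·94 - (1/2)q_F)q_F - (3q_F) = (119 - (1/2)q_F)q_F - (3q_F).
∂π_F/∂q_F = 116 - q_F = 0, so q_F = 116.

116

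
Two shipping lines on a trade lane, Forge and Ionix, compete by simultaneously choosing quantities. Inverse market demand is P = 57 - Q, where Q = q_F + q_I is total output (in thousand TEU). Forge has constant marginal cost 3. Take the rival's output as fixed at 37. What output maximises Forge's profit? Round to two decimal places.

8.50

With the rival's output fixed at 37, Forge's profit is π_F = (57 - 37 - q_F)q_F - (3q_F) = (20 - q_F)q_F - (3q_F).
∂π_F/∂q_F = 17 - 2q_F = 0, so q_F = 17/2.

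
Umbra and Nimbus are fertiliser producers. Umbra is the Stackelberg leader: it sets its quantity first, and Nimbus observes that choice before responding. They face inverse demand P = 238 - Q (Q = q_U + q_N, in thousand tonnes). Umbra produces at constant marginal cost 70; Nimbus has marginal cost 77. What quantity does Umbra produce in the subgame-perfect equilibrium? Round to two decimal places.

Solve by backward induction. Given q_U, the follower Nimbus maximises π_N = (238 - q_U - q_N)q_N - 77q_N.
∂π_N/∂q_N = 161 - q_U - 2q_N = 0 gives the reaction function q_N = (161 - q_U)/2.
The leader anticipates this reaction. Substituting into P = 238 - Q gives P = 315/2 - (1/2)q_U, so π_U = (315/2 - (1/2)q_U)q_U - 70q_U.
Leader FOC: 175/2 - q_U = 0, so q_U = 175/2.
Then q_N = (161 - 175/2)/2 = 147/4.

87.50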